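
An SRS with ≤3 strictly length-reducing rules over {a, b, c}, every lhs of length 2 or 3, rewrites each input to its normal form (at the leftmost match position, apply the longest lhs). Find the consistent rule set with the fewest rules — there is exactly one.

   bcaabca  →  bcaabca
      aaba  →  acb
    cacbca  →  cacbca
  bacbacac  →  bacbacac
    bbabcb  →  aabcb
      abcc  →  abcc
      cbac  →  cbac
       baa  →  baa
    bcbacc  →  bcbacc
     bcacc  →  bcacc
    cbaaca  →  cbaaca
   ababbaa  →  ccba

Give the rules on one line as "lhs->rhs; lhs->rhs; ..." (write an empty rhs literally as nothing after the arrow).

aba->cb; bb->a

  | bcaabca
  | aaba => acb
  | cacbca
  | bacbacac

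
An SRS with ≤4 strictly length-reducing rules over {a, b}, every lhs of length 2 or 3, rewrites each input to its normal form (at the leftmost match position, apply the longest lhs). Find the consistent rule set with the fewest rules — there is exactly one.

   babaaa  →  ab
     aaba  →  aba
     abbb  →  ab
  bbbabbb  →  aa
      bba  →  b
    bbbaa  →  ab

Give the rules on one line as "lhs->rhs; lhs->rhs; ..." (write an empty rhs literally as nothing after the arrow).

aab->ab; baa->ab; bb->a; bba->b

  | babaaa => baaba => abba => ab
  | aaba => aba
  | abbb => aab => ab
  | bbbabbb => ababbb => abaab => aabb => abb => aa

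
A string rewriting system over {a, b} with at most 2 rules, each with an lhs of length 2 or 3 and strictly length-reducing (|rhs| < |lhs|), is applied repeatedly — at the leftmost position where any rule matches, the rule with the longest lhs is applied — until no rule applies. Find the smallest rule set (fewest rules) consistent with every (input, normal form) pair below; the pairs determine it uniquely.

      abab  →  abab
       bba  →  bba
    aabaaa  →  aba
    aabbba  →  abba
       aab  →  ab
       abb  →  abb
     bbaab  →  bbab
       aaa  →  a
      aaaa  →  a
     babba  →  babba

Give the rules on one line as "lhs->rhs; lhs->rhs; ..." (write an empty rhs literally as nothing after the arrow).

aa->a; bbb->bb

  | abab
  | bba
  | aabaaa => abaaa => abaa => aba
  | aabbba => abbba => abba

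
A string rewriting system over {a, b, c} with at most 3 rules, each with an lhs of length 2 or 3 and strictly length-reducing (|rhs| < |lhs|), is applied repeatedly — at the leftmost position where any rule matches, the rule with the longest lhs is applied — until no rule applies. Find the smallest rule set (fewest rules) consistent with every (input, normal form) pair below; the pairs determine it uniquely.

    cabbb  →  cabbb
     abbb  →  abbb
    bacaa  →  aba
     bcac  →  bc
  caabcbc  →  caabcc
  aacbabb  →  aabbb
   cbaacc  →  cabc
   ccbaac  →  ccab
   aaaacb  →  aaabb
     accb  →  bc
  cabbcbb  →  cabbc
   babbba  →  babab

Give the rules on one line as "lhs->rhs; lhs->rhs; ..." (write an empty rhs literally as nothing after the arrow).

ac->b; bba->ab; cb->c

  | cabbb
  | abbb
  | bacaa => bbaa => aba
  | bcac => bcb => bc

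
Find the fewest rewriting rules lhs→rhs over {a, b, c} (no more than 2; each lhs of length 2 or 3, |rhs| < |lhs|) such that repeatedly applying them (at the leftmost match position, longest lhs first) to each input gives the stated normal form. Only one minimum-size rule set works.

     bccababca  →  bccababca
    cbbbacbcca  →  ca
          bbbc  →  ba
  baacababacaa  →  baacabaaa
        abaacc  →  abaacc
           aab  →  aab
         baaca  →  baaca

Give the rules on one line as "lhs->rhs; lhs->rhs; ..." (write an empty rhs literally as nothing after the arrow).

bac->; bbc->a

  | bccababca
  | cbbbacbcca => cbbbcca => cbaca => ca
  | bbbc => ba
  | baacababacaa => baacabaaa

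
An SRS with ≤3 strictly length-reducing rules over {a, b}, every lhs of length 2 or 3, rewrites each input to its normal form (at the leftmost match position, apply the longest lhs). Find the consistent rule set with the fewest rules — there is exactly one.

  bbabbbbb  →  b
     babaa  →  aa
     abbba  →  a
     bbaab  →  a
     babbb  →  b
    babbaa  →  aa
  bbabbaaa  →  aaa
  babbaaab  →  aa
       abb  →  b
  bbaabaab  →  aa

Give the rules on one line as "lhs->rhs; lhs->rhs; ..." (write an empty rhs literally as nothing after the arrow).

  | bbabbbbb => babbbbb => abbbbb => bbbb => bbb => bb => b
  | babaa => abaa => aa
  | abbba => bba => ba => a
  | bbaab => baab => aab => a

ab->; ba->a; bb->b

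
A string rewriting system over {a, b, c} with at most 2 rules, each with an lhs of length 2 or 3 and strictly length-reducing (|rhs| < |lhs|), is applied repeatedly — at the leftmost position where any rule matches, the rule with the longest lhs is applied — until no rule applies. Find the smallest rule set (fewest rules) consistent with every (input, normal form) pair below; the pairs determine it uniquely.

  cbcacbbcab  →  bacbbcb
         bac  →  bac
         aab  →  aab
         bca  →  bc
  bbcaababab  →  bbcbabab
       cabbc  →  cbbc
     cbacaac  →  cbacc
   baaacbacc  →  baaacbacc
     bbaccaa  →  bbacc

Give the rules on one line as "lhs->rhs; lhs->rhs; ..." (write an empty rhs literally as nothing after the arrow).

ca->c; cbc->b

  | cbcacbbcab => bacbbcab => bacbbcb
  | bac
  | aab
  | bca => bc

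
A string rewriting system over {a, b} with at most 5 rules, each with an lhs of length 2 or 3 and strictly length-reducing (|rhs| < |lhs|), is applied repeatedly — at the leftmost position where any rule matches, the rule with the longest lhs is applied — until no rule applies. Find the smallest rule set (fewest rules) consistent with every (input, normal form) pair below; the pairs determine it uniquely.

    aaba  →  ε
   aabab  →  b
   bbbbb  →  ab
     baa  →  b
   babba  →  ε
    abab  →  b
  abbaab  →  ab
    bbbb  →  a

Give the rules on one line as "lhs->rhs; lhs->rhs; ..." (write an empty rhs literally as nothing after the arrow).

  | aaba => aba => ε
  | aabab => abab => b
  | bbbbb => abbb => aab => ab
  | baa => ba => b

aa->a; aba->; ba->b; bb->a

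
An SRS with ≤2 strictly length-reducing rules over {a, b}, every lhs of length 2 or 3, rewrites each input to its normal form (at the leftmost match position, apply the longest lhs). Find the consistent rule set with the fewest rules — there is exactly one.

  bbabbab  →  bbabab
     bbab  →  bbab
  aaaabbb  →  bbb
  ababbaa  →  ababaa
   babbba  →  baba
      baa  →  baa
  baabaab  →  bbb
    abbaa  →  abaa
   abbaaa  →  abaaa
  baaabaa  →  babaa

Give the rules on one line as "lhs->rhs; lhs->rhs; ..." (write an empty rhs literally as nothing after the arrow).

  | bbabbab => bbabab
  | bbab
  | aaaabbb => aabbb => bbb
  | ababbaa => ababaa

aab->b; abb->ab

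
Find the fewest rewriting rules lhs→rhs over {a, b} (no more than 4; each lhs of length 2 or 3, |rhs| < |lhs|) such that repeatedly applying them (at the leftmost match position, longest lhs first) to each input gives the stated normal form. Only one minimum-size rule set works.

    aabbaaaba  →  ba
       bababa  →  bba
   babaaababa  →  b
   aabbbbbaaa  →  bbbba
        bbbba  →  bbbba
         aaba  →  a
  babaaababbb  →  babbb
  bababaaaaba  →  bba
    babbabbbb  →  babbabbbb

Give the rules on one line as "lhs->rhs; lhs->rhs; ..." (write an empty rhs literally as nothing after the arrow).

aa->a; aab->; aba->

  | aabbaaaba => baaaba => baaba => ba
  | bababa => bba
  | babaaababa => baababa => baba => b
  | aabbbbbaaa => bbbbaaa => bbbbaa => bbbba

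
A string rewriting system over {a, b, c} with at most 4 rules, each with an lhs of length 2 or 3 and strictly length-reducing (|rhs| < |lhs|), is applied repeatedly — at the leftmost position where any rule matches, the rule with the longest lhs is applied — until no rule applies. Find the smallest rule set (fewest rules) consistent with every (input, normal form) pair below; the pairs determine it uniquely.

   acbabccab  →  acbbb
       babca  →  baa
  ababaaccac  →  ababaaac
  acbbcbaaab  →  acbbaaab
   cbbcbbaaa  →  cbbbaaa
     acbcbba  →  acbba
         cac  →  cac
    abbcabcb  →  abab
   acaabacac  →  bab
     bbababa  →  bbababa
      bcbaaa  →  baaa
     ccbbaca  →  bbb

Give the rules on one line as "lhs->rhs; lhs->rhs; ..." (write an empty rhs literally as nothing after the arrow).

aca->b; bc->; cc->

  | acbabccab => acbacab => acbbb
  | babca => baa
  | ababaaccac => ababaaac
  | acbbcbaaab => acbbaaab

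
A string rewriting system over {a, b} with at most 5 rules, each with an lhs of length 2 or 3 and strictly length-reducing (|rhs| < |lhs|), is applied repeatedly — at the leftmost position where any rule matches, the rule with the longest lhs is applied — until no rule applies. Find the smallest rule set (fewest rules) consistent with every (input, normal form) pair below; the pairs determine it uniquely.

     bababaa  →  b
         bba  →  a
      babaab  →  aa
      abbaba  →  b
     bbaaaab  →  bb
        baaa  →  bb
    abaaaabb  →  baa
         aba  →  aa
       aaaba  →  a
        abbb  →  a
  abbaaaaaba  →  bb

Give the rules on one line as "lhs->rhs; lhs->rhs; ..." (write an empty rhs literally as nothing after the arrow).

aaa->b; ab->a; bab->bb; bba->ab

  | bababaa => bbabaa => abbaa => abaa => aaa => b
  | bba => ab => a
  | babaab => bbaab => abab => aab => aa
  | abbaba => ababa => aaba => aaa => b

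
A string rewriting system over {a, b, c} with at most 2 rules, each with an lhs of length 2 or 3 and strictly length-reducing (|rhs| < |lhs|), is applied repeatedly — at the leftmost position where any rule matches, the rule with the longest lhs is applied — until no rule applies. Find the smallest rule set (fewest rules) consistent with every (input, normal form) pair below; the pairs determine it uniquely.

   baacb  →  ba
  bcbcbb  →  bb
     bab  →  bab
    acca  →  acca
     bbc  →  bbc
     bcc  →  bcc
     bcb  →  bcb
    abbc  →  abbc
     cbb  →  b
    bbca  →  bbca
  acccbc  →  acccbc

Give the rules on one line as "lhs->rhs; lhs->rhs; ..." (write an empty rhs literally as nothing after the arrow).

acb->; cbb->b

  | baacb => ba
  | bcbcbb => bcbb => bb
  | bab
  | acca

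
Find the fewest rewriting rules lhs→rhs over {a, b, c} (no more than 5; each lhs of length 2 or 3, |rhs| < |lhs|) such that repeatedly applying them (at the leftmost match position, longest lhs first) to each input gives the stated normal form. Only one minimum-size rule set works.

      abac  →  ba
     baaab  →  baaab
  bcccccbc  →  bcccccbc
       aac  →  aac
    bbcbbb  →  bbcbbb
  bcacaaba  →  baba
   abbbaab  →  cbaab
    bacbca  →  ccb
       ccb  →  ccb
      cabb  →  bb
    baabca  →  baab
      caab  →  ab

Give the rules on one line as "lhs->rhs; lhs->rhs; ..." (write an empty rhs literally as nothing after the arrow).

  | abac => acc => ba
  | baaab
  | bcccccbc
  | aac

abb->c; acc->ba; bac->cc; ca->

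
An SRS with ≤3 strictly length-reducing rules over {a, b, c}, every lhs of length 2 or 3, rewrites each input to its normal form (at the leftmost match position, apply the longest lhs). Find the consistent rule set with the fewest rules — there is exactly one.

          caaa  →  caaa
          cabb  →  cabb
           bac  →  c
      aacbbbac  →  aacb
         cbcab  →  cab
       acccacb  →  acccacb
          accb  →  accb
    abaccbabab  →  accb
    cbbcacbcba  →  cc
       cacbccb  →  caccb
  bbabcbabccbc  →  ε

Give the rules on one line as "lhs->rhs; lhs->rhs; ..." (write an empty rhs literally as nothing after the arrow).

ba->; bc->

  | caaa
  | cabb
  | bac => c
  | aacbbbac => aacbbc => aacb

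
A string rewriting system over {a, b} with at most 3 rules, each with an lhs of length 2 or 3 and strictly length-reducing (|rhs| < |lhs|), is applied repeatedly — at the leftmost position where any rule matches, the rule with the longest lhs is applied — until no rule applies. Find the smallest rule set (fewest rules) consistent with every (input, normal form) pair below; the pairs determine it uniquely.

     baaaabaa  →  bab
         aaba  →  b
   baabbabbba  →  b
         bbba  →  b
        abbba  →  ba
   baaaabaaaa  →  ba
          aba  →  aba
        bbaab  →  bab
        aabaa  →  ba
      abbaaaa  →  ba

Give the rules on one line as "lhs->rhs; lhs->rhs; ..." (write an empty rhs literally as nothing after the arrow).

aa->b; bb->b; bba->aa

  | baaaabaa => bbaabaa => aaabaa => babaa => babb => bab
  | aaba => bba => aa => b
  | baabbabbba => bbbbabbba => bbbabbba => bbabbba => aabbba => bbbba => bbba => bba => aa => b
  | bbba => bba => aa => b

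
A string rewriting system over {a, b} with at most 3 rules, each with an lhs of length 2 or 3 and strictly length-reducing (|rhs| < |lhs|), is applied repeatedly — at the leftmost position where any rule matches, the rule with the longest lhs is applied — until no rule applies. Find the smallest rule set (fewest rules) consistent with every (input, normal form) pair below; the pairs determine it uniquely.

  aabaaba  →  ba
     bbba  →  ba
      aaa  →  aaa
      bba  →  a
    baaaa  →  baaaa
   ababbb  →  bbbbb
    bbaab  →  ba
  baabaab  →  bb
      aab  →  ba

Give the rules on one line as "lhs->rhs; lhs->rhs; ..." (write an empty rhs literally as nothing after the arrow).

aab->ba; aba->bb; bba->a

  | aabaaba => baaaba => babaa => bbba => ba
  | bbba => ba
  | aaa
  | bba => a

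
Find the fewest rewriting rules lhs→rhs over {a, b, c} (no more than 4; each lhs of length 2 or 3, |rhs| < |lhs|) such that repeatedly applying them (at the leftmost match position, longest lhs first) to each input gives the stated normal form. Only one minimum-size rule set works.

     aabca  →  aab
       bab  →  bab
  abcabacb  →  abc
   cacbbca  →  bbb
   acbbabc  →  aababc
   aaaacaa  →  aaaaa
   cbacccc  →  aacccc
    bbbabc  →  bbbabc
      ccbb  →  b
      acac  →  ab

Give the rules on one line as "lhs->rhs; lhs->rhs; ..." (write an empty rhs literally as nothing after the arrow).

  | aabca => aab
  | bab
  | abcabacb => abbacb => abbaa => abc
  | cacbbca => bbbca => bbb

baa->c; ca->; cac->b; cb->a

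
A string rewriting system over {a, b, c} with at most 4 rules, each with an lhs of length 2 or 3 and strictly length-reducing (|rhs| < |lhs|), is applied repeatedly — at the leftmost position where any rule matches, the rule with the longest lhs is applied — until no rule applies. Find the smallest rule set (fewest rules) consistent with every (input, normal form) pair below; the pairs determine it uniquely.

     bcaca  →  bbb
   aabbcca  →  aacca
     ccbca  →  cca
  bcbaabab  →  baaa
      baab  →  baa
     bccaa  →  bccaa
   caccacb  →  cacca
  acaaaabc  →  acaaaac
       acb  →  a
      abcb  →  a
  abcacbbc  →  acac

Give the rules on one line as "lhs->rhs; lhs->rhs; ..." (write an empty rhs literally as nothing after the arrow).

  | bcaca => bbca => bbb
  | aabbcca => aabcca => aacca
  | ccbca => cca
  | bcbaabab => baabab => baaab => baaa

ab->a; bca->bb; cb->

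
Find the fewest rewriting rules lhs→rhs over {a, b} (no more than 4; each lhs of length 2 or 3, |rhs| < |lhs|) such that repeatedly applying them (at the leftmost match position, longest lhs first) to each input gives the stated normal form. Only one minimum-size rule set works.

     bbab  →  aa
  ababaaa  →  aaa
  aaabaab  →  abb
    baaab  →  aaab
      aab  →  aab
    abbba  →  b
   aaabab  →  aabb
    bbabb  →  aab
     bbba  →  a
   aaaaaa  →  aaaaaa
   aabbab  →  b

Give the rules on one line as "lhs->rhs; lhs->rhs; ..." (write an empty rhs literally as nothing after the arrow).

  | bbab => baa => aa
  | ababaaa => bbaaa => baaa => aaa
  | aaabaab => aabab => abb
  | baaab => aaab

aba->b; ba->a; bab->aa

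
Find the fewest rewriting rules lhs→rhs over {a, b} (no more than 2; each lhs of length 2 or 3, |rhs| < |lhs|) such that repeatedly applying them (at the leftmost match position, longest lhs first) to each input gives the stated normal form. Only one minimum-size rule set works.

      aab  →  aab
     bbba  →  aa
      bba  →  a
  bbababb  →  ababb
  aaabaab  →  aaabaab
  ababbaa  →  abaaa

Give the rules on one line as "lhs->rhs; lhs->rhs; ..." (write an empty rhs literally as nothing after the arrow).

bba->a; bbb->a

  | aab
  | bbba => aa
  | bba => a
  | bbababb => ababb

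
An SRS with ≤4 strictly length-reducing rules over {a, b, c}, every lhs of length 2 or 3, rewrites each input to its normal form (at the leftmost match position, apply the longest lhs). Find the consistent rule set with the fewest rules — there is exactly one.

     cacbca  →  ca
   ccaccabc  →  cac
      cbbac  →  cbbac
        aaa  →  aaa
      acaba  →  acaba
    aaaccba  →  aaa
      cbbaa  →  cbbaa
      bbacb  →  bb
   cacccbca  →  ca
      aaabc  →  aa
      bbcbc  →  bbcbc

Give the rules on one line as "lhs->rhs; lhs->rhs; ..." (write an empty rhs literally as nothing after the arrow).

  | cacbca => cca => ca
  | ccaccabc => caccabc => cacabc => cac
  | cbbac
  | aaa

abc->; acb->; cc->c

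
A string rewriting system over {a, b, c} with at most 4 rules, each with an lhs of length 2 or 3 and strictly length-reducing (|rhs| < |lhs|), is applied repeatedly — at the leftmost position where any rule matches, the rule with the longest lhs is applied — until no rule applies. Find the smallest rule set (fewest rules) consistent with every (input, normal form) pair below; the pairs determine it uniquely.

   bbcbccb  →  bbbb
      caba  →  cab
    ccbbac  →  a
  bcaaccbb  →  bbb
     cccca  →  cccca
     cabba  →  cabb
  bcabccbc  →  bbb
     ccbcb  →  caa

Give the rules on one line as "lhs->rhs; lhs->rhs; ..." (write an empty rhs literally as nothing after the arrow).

abc->b; ba->b; bc->b; cb->a

  | bbcbccb => bbbccb => bbbcb => bbbb
  | caba => cab
  | ccbbac => cabac => cabc => cb => a
  | bcaaccbb => baaccbb => baccbb => bccbb => bcbb => bbb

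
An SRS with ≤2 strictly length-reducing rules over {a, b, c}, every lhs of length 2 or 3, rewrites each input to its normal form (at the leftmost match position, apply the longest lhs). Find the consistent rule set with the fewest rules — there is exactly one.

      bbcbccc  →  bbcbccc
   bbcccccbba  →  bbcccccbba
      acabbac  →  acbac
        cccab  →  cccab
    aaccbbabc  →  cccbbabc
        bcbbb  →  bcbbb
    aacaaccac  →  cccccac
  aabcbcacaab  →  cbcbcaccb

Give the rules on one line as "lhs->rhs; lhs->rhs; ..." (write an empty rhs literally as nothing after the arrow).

  | bbcbccc
  | bbcccccbba
  | acabbac => acbac
  | cccab

aa->c; abb->b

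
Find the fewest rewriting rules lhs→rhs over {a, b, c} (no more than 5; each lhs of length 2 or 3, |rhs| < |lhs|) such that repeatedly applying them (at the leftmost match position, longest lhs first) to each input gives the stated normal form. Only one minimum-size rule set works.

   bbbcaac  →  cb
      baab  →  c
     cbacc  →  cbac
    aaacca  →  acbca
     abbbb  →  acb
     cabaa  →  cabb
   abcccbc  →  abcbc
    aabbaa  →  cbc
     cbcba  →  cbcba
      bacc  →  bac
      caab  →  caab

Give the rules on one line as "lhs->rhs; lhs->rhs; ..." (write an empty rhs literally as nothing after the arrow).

  | bbbcaac => cccaac => ccaac => caac => ccb => cb
  | baab => bbb => cc => c
  | cbacc => cbac
  | aaacca => acbca

aac->cb; baa->bb; bbb->cc; cc->c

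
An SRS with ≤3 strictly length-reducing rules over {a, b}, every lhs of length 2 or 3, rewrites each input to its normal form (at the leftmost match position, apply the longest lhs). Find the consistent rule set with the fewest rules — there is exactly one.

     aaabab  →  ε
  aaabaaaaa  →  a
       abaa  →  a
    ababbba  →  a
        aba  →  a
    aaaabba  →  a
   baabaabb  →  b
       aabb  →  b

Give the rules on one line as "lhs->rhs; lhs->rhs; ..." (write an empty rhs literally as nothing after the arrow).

aa->a; ab->; ba->a

  | aaabab => aabab => abab => ab => ε
  | aaabaaaaa => aabaaaaa => abaaaaa => aaaaa => aaaa => aaa => aa => a
  | abaa => aa => a
  | ababbba => abbba => bba => ba => a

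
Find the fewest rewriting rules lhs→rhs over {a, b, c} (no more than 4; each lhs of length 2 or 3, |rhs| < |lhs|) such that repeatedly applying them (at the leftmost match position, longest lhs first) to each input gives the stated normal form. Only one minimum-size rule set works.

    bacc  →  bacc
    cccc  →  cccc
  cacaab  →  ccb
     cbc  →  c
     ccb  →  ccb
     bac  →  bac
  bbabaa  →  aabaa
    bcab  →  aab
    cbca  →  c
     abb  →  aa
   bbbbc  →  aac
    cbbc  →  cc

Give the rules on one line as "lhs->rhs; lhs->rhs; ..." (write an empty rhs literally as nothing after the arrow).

bb->a; bc->a; ca->c

  | bacc
  | cccc
  | cacaab => ccaab => ccab => ccb
  | cbc => ca => c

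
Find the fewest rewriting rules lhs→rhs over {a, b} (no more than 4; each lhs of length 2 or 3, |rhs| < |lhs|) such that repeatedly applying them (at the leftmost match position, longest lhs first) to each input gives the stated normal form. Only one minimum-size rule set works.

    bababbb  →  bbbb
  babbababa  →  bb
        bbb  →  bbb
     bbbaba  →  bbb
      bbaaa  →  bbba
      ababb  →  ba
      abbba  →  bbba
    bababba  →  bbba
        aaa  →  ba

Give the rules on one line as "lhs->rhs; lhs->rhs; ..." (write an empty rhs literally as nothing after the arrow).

  | bababbb => baabbb => bbbb
  | babbababa => babababa => baababa => bbaba => bbaa => bb
  | bbb
  | bbbaba => bbbaa => bbb

aa->; aaa->ba; ab->b; bab->ba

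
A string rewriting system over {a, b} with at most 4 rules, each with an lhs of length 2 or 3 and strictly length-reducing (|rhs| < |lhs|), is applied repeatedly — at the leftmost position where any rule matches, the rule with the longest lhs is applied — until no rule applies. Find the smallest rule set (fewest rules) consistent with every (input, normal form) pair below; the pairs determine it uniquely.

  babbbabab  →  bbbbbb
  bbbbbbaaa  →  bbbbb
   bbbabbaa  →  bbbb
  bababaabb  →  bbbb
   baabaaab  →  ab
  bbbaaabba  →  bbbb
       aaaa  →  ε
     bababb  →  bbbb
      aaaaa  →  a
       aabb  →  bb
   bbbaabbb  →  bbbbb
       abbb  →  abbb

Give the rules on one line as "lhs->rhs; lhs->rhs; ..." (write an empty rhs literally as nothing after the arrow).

aa->; ba->b; baa->

  | babbbabab => bbbbabab => bbbbbab => bbbbbb
  | bbbbbbaaa => bbbbba => bbbbb
  | bbbabbaa => bbbbbaa => bbbb
  | bababaabb => bbabaabb => bbbaabb => bbbb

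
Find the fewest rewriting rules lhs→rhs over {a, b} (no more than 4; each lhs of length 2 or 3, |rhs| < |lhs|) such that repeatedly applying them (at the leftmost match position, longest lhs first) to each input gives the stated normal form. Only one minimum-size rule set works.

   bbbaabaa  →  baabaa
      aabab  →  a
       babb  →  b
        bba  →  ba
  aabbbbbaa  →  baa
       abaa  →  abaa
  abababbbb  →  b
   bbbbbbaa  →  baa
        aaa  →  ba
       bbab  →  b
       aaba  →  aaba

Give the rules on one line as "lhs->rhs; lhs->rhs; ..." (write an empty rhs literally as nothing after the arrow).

aaa->ba; abb->; bab->bb; bb->b

  | bbbaabaa => bbaabaa => baabaa
  | aabab => aabb => a
  | babb => bbb => bb => b
  | bba => ba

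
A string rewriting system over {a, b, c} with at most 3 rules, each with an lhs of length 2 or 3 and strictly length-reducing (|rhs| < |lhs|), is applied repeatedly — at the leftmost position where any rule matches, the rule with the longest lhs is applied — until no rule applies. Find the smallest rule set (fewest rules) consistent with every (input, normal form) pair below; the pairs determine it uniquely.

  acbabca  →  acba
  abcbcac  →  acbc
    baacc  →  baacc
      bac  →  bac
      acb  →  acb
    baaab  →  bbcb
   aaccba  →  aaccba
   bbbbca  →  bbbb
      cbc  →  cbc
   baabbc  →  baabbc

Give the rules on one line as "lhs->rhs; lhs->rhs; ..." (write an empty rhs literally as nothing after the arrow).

  | acbabca => acbaca => acba
  | abcbcac => acbcac => acbc
  | baacc
  | bac

aaa->bc; abc->ac; ca->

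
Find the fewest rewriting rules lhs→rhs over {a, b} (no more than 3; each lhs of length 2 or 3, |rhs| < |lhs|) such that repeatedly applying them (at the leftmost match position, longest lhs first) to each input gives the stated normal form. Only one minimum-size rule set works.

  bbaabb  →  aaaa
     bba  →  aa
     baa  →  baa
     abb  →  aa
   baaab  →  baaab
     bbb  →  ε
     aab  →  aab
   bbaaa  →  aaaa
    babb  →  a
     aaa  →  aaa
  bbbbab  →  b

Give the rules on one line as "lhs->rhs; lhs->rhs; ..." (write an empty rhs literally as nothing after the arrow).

bab->b; bb->a; bbb->

  | bbaabb => aaabb => aaaa
  | bba => aa
  | baa
  | abb => aa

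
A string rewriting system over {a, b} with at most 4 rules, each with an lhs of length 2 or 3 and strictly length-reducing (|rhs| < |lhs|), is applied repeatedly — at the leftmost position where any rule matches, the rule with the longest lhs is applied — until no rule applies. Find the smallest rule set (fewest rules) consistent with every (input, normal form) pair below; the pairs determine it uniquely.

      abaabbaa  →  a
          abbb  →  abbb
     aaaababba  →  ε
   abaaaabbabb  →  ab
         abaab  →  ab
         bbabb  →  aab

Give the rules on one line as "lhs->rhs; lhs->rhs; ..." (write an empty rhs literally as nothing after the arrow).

  | abaabbaa => abbaa => abaa => a
  | abbb
  | aaaababba => aababba => abba => aba => ε
  | abaaaabbabb => aaabbabb => abbabb => abaab => ab

aaa->a; aba->; ba->a; bab->aa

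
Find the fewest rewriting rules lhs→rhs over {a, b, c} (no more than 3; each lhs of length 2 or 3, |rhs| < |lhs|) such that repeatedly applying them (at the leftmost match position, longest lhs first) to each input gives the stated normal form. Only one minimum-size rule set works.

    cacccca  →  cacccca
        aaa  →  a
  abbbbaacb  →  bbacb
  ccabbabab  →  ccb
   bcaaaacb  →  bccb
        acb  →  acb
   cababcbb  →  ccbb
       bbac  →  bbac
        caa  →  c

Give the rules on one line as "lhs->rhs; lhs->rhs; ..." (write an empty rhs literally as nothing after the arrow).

  | cacccca
  | aaa => a
  | abbbbaacb => bbbaacb => bbacb
  | ccabbabab => ccbabab => ccbab => ccb

aa->; ab->; baa->a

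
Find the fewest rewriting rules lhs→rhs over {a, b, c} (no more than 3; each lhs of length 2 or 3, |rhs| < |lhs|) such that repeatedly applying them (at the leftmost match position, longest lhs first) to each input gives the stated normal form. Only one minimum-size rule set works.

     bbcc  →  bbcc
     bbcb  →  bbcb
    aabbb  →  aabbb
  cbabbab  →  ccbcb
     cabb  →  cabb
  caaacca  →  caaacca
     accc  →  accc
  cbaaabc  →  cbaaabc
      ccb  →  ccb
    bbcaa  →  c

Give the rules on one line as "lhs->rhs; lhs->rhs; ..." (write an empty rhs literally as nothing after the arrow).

  | bbcc
  | bbcb
  | aabbb
  | cbabbab => ccbbab => ccbcb

bab->cb; bca->c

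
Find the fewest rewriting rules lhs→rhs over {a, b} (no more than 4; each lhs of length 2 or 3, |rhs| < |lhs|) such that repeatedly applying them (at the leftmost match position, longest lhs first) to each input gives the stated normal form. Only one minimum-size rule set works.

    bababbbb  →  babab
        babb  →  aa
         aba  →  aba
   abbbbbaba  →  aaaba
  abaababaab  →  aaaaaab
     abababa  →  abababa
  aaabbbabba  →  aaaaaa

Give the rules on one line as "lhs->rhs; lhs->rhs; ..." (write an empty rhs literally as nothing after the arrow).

baa->aa; bb->a; bbb->

  | bababbbb => babab
  | babb => baa => aa
  | aba
  | abbbbbaba => abbaba => aaaba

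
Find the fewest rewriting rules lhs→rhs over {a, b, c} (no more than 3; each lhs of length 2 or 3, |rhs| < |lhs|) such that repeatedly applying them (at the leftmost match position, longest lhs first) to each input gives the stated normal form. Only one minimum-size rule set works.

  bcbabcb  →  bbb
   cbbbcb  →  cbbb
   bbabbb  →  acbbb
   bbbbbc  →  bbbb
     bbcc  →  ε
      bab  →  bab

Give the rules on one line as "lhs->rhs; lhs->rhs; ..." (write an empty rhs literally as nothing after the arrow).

  | bcbabcb => babcb => bbb
  | cbbbcb => cbbb
  | bbabbb => acbbb
  | bbbbbc => bbbb

abc->b; bba->ac; bc->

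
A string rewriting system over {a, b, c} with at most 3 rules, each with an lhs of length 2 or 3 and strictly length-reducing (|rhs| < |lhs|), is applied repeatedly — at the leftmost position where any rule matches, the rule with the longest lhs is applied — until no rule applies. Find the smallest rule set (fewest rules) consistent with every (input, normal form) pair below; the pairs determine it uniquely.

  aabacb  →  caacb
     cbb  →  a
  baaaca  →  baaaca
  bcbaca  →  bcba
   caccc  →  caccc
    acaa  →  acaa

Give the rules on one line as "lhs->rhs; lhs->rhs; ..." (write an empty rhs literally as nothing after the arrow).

aab->ca; bac->b; cbb->a

  | aabacb => caacb
  | cbb => a
  | baaaca
  | bcbaca => bcba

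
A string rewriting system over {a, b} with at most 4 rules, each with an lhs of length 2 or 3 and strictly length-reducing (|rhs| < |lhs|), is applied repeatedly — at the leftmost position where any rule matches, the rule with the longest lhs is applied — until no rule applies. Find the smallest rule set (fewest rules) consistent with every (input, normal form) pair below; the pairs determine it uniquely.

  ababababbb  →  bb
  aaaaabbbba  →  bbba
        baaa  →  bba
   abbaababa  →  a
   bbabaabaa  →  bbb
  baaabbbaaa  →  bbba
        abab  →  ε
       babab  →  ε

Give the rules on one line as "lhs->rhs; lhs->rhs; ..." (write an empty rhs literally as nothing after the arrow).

  | ababababbb => abababbb => ababbb => abbb => bb
  | aaaaabbbba => baaabbbba => bbabbbba => babbbba => abbbba => bbba
  | baaa => bba
  | abbaababa => baababa => bbbaba => bbaba => baba => aba => a

aa->b; ab->; bab->ab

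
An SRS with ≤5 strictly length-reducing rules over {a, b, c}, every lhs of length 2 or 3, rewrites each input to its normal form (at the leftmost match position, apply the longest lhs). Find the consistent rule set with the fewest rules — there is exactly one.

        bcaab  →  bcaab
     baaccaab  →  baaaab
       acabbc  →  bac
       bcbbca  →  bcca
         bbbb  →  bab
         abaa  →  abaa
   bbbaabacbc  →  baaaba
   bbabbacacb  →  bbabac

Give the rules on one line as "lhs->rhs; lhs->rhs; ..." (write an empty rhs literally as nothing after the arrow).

aca->b; acc->a; bbb->ba; cb->c

  | bcaab
  | baaccaab => baaaab
  | acabbc => bbbc => bac
  | bcbbca => bcbca => bcca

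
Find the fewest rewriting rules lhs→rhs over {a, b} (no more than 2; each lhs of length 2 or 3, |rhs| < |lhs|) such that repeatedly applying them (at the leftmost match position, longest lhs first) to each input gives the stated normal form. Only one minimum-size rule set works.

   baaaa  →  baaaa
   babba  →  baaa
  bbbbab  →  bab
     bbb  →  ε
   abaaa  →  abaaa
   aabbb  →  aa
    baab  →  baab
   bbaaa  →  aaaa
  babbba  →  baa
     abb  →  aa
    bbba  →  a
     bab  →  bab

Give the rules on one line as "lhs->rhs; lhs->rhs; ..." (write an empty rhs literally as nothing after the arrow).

  | baaaa
  | babba => baaa
  | bbbbab => bab
  | bbb => ε

bb->a; bbb->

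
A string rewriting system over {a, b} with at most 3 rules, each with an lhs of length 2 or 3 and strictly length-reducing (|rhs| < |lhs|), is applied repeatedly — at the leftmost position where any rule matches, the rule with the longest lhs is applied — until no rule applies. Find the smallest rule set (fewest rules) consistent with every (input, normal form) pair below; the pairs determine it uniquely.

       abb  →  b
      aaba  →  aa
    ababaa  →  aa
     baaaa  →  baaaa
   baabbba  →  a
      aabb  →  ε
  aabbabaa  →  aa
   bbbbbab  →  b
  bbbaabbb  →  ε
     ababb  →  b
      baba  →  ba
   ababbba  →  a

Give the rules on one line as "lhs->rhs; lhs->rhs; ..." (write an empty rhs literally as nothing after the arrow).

  | abb => b
  | aaba => aa
  | ababaa => abaa => aa
  | baaaa

ab->; bb->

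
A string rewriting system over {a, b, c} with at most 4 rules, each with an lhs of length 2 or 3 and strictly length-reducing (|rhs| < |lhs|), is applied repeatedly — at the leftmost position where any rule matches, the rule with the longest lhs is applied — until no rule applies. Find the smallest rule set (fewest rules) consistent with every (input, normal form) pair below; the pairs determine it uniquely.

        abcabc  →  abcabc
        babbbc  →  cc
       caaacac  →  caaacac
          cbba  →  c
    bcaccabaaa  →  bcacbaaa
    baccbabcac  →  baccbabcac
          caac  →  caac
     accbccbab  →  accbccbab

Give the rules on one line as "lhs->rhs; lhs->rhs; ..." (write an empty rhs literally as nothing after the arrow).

abb->; bb->c; cca->c

  | abcabc
  | babbbc => bbc => cc
  | caaacac
  | cbba => cca => c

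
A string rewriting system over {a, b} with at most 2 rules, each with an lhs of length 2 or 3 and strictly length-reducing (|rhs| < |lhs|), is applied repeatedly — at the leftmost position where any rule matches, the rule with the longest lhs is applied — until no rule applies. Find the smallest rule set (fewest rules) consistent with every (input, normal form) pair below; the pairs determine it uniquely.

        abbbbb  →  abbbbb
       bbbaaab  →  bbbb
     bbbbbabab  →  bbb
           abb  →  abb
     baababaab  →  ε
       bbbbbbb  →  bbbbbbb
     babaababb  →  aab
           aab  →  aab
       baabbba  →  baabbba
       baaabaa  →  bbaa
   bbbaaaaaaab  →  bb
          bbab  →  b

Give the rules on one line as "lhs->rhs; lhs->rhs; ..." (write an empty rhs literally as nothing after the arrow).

aaa->; bab->

  | abbbbb
  | bbbaaab => bbbb
  | bbbbbabab => bbbbab => bbb
  | abb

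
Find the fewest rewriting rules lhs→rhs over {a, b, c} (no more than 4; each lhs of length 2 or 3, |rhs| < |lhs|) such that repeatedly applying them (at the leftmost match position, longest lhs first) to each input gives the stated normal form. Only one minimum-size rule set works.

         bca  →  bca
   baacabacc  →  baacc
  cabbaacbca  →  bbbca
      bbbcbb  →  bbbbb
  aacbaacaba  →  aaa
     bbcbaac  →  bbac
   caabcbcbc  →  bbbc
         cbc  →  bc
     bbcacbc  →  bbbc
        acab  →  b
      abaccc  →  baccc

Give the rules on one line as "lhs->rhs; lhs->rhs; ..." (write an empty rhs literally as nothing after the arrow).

ab->b; cb->b; cba->

  | bca
  | baacabacc => baacbacc => baacc
  | cabbaacbca => cbbaacbca => bbaacbca => bbaabca => bbabca => bbbca
  | bbbcbb => bbbbb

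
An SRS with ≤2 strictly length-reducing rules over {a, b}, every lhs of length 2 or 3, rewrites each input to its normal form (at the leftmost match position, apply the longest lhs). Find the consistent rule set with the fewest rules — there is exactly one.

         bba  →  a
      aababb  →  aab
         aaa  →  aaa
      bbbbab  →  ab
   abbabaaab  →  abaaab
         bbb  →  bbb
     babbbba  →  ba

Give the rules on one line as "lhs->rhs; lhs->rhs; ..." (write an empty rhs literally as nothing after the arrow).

abb->; bba->a

  | bba => a
  | aababb => aab
  | aaa
  | bbbbab => bbab => ab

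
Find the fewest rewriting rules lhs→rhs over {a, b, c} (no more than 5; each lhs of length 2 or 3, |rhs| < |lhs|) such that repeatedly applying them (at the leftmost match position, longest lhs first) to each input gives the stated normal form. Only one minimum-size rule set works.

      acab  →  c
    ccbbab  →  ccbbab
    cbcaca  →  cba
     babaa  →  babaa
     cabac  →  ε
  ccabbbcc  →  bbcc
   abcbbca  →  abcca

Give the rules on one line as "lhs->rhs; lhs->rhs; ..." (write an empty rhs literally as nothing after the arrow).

  | acab => cab => ac => c
  | ccbbab
  | cbcaca => cba
  | babaa

ac->c; bcb->bc; cab->ac; cac->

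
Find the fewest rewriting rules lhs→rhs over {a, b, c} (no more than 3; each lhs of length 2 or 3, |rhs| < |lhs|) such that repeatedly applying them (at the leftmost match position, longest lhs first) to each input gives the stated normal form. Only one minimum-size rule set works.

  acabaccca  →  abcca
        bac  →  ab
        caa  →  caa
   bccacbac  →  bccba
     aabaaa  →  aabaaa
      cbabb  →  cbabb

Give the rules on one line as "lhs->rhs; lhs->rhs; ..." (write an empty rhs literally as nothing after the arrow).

  | acabaccca => cabaccca => baaccca => baccca => abcca
  | bac => ab
  | caa
  | bccacbac => bcccbac => bcccab => bccba

ac->c; bac->ab; cab->ba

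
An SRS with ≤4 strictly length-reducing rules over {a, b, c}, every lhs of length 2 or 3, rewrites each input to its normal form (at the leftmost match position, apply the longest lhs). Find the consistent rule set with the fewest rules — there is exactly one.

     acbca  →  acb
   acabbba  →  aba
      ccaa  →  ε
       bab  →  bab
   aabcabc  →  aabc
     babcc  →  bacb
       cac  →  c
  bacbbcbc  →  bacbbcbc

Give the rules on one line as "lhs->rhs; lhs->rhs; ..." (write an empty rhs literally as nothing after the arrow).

abb->ab; bcc->cb; ca->

  | acbca => acb
  | acabbba => abbba => abba => aba
  | ccaa => ca => ε
  | bab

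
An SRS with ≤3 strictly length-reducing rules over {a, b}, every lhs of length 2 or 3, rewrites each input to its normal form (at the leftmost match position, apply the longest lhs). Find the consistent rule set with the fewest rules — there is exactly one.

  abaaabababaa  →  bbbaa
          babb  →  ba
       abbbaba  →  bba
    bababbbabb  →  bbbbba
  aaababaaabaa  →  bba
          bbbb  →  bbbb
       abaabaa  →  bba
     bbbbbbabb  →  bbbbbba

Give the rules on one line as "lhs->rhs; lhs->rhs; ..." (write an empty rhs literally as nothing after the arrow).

ab->a; aba->b

  | abaaabababaa => baabababaa => babbabaa => bababaa => bbbaa
  | babb => bab => ba
  | abbbaba => abbaba => ababa => bba
  | bababbbabb => bbbbbabb => bbbbbab => bbbbba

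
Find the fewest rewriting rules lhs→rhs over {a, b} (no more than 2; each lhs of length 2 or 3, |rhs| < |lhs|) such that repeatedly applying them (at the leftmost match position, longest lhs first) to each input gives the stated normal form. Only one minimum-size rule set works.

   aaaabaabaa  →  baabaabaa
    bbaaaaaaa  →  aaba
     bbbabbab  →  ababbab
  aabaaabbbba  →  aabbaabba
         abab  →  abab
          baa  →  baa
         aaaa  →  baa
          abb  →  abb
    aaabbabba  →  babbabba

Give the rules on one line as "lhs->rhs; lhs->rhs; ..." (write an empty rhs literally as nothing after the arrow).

  | aaaabaabaa => baabaabaa
  | bbaaaaaaa => bbbaaaaa => abaaaaa => abbaaa => abbba => aaba
  | bbbabbab => ababbab
  | aabaaabbbba => aabbabbbba => aabbaabba

aaa->ba; bbb->ab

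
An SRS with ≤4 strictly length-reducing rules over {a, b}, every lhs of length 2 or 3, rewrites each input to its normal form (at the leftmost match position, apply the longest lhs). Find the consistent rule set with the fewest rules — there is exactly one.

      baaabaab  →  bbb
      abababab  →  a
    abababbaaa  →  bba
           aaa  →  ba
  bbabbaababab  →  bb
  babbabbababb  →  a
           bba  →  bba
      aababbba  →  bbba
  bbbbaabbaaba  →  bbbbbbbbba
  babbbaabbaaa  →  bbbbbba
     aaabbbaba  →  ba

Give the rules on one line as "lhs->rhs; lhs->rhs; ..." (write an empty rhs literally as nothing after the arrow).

aa->b; ab->a; aba->; bab->

  | baaabaab => bbabaab => baab => bbb
  | abababab => babab => ab => a
  | abababbaaa => babbaaa => baaa => bba
  | aaa => ba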